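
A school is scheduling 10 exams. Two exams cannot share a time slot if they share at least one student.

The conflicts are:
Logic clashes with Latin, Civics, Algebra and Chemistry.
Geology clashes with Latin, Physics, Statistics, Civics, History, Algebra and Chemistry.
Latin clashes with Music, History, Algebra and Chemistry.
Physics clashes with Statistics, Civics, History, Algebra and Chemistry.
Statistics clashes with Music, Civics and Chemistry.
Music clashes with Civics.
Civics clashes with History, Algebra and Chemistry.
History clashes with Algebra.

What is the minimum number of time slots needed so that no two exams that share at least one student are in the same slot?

Geology, Physics, Statistics, Civics, Chemistry pairwise conflict, so at least 5 time slots are needed.
5 time slots suffice: time slot 1 → {Latin, Civics}; time slot 2 → {Logic, Geology, Music}; time slot 3 → {Algebra, Chemistry}; time slot 4 → {Physics}; time slot 5 → {Statistics, History}. Each listed conflict is separated.

5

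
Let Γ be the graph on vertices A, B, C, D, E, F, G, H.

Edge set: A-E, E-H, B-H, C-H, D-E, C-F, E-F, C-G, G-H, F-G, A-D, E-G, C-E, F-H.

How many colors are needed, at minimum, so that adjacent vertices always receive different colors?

C, E, F, G, H are mutually adjacent (a clique of size 5), so at least 5 colors are needed.
A valid assignment using 5 colors: A=blue, B=red, C=yellow, D=green, E=red, F=green, G=purple, H=blue. Each edge has distinct colors on its endpoints.

5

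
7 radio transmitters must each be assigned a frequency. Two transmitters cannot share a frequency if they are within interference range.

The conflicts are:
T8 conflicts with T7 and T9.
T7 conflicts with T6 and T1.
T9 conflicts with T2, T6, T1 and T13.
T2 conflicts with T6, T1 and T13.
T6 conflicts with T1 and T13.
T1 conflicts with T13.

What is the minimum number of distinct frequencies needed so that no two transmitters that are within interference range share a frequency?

5

T9, T2, T6, T1, T13 pairwise conflict, so at least 5 frequencies are needed.
Using 5 frequencies: T8=1, T7=3, T9=3, T2=4, T6=1, T1=2, T13=5. Each listed conflict is separated.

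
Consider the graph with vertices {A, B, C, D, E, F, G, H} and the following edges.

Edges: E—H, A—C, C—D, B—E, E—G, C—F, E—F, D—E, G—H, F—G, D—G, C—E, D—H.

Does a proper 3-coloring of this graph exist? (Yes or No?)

No

D, E, G, H are mutually adjacent (a clique of size 4), so at least 4 colors are needed.
So 3 colors are not enough.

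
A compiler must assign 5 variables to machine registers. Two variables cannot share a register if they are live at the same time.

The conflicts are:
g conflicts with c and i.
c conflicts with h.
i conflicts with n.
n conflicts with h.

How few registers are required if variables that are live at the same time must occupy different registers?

The cycle g-c-h-n-i-g has odd length 5, so it cannot be 2-colored; at least 3 registers are needed.
3 registers suffice: register 1 → {g, h}; register 2 → {c, n}; register 3 → {i}. Every pair that conflicts lands in different registers.

3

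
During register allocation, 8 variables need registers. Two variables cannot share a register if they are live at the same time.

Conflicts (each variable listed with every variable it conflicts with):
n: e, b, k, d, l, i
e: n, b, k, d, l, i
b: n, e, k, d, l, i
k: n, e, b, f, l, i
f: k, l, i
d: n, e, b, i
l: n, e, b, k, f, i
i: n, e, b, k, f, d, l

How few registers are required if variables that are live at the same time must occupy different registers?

n, e, b, k, l, i pairwise conflict, so at least 6 registers are needed.
6 registers suffice: register 1 → {i}; register 2 → {d, l}; register 3 → {k}; register 4 → {e, f}; register 5 → {n}; register 6 → {b}. Each listed conflict is separated.

6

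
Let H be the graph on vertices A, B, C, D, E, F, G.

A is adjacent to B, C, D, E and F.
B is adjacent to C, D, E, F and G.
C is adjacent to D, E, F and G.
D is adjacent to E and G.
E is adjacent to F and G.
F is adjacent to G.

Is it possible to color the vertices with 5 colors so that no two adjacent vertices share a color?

The chromatic number is 5. B, C, E, F, G are pairwise adjacent (a clique of size 5), so at least 5 colors are needed.
One proper 5-coloring: A=yellow, B=blue, C=red, D=purple, E=green, F=purple, G=yellow.
That is already a proper 5-coloring.

Yes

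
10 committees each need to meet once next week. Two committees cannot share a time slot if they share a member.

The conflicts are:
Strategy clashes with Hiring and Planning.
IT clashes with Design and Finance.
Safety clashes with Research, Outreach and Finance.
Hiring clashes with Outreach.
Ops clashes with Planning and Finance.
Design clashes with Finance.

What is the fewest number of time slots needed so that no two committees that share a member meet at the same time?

IT, Design, Finance pairwise conflict, so at least 3 time slots are needed.
3 time slots suffice: time slot 1 → {Strategy, Research, Outreach, Finance}; time slot 2 → {IT, Safety, Hiring, Ops}; time slot 3 → {Planning, Design}. Each listed conflict is separated.

3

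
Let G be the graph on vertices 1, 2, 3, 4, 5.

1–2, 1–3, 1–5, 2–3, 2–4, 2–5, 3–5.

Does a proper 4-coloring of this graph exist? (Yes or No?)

Yes

The chromatic number is 4. 1, 2, 3, 5 form a clique, so at least 4 colors are needed.
4 colors suffice: color a → {2}; color b → {3, 4}; color c → {1}; color d → {5}.
That is already a proper 4-coloring.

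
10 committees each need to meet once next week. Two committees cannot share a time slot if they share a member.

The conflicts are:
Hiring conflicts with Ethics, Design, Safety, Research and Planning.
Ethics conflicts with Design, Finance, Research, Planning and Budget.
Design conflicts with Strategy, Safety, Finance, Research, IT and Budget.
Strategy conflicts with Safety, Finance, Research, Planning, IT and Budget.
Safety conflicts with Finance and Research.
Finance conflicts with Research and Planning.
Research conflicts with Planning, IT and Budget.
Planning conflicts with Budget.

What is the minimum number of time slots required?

5

Design, Strategy, Safety, Finance, Research pairwise conflict, so at least 5 time slots are needed.
5 time slots suffice: Hiring=4, Ethics=3, Design=2, Strategy=3, Safety=5, Finance=4, Research=1, Planning=2, IT=4, Budget=4. Each listed conflict is separated.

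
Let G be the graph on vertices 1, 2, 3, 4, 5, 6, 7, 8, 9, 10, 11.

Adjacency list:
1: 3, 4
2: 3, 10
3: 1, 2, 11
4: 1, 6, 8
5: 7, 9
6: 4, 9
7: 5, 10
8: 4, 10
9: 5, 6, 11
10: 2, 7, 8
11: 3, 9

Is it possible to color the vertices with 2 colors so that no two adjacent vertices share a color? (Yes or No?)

No

The cycle 7-5-9-6-4-8-10-7 has odd length 7, so it cannot be 2-colored; at least 3 colors are needed.
So 2 colors are not enough.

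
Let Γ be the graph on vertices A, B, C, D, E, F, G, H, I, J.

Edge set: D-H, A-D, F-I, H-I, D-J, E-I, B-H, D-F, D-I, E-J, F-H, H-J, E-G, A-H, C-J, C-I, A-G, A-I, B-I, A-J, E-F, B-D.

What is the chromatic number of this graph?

B, D, H, I are pairwise adjacent (a clique of size 4), so at least 4 colors are needed.
4 colors suffice: color 1 → {G, I, J}; color 2 → {C, D, E}; color 3 → {H}; color 4 → {A, B, F}. Every edge joins two different colors.

4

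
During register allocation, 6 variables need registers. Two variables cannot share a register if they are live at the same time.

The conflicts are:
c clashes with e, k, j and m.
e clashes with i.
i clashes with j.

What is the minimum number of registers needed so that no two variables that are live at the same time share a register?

i and j conflict, so at least 2 registers are needed.
2 registers suffice: register 1 → {c, i}; register 2 → {e, k, j, m}. Each listed conflict is separated.

2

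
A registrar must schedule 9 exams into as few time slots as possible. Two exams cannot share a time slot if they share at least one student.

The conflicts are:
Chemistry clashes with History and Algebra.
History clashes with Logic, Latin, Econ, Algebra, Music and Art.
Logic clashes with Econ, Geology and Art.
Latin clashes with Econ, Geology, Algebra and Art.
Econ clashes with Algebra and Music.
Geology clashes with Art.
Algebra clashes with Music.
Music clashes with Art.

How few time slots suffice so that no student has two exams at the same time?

4

History, Latin, Econ, Algebra are mutually in conflict, so at least 4 time slots are needed.
4 time slots suffice: time slot 1 → {History, Geology}; time slot 2 → {Algebra, Art}; time slot 3 → {Chemistry, Logic, Latin, Music}; time slot 4 → {Econ}. Every pair that conflicts lands in different time slots.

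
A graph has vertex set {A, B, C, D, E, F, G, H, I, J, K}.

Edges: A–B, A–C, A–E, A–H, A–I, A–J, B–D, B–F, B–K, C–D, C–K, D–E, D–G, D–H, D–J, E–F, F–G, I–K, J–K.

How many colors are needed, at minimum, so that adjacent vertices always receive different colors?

E and F are adjacent, so at least 2 colors are needed.
2 colors suffice: A=red, B=blue, C=blue, D=red, E=blue, F=red, G=blue, H=blue, I=blue, J=blue, K=red. No two adjacent vertices share a color.

2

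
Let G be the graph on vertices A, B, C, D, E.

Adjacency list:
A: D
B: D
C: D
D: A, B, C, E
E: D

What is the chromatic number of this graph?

D and E are adjacent, so at least 2 colors are needed.
One proper 2-coloring: A=2, B=2, C=2, D=1, E=2. Each edge has distinct colors on its endpoints.

2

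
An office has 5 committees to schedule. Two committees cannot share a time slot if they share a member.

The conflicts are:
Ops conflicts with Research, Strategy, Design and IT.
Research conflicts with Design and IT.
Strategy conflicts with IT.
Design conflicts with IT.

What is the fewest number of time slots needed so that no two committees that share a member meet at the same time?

4

Ops, Research, Design, IT are mutually in conflict, so at least 4 time slots are needed.
4 time slots suffice: time slot 1 → {Ops}; time slot 2 → {IT}; time slot 3 → {Strategy, Design}; time slot 4 → {Research}. Every pair that conflicts lands in different time slots.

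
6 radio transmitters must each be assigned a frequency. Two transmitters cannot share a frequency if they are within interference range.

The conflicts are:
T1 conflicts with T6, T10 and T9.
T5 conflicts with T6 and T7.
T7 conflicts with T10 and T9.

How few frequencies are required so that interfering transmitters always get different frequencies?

The cycle T10-T7-T5-T6-T1-T10 has odd length 5, so it cannot be 2-colored; at least 3 frequencies are needed.
3 frequencies suffice: frequency 1 → {T1, T7}; frequency 2 → {T5, T10, T9}; frequency 3 → {T6}. Every pair that conflicts lands in different frequencies.

3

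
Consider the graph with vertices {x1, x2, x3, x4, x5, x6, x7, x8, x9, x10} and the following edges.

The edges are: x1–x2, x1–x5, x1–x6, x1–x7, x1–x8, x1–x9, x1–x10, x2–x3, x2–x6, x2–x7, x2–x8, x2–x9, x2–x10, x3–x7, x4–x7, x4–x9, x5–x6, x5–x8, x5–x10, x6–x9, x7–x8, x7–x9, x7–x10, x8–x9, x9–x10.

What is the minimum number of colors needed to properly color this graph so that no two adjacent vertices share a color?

5

x1, x2, x7, x9, x10 are mutually adjacent (a clique of size 5), so at least 5 colors are needed.
A valid assignment using 5 colors: x1=3, x2=2, x3=3, x4=2, x5=1, x6=5, x7=1, x8=5, x9=4, x10=5. Every edge joins two different colors.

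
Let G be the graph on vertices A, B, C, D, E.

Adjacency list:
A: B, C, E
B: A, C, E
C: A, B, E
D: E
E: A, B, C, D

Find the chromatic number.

4

A, B, C, E are pairwise adjacent (a clique of size 4), so at least 4 colors are needed.
4 colors suffice: color 1 → {E}; color 2 → {B, D}; color 3 → {A}; color 4 → {C}. No two adjacent vertices share a color.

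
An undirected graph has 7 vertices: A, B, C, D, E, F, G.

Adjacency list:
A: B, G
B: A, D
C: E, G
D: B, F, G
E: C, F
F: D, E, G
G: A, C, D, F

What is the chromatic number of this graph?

3

D, F, G are mutually adjacent, so at least 3 colors are needed.
One proper 3-coloring: A=2, B=1, C=2, D=2, E=1, F=3, G=1. No two adjacent vertices share a color.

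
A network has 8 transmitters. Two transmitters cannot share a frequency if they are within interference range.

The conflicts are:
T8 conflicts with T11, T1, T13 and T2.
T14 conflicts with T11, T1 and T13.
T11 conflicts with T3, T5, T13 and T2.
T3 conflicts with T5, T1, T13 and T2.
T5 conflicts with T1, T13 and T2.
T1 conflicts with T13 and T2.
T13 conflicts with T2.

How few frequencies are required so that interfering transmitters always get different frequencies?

5

T11, T3, T5, T13, T2 are mutually in conflict, so at least 5 frequencies are needed.
Using 5 frequencies: T8=4, T14=3, T11=2, T3=4, T5=5, T1=2, T13=1, T2=3. Every pair that conflicts lands in different frequencies.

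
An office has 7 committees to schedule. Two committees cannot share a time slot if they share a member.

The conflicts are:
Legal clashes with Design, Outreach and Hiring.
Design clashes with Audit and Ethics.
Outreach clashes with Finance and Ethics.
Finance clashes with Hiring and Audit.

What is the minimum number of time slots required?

3

The cycle Audit-Finance-Outreach-Legal-Design-Audit has odd length 5, so it cannot be 2-colored; at least 3 time slots are needed.
3 time slots suffice: time slot 1 → {Design, Outreach, Hiring}; time slot 2 → {Legal, Finance, Ethics}; time slot 3 → {Audit}. Each listed conflict is separated.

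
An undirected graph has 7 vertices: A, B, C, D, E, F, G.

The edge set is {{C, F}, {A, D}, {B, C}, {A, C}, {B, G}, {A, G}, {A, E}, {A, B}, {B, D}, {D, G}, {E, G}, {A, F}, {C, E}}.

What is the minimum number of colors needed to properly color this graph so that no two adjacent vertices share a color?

A, B, D, G form a clique, so at least 4 colors are needed.
A valid assignment using 4 colors: A=1, B=2, C=3, D=4, E=2, F=2, G=3. Every edge joins two different colors.

4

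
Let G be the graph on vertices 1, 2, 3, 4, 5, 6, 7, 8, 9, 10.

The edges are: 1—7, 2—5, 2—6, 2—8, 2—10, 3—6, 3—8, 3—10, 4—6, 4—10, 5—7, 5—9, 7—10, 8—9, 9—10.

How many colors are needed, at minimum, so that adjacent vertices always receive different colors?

1 and 7 are adjacent, so at least 2 colors are needed.
2 colors suffice: color a → {1, 5, 6, 8, 10}; color b → {2, 3, 4, 7, 9}. Each edge has distinct colors on its endpoints.

2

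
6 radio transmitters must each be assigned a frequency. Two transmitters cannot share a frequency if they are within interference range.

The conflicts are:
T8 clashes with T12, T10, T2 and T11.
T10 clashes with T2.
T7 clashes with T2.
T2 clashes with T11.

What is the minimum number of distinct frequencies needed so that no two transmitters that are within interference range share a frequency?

T8, T2, T11 all conflict with each other, so at least 3 frequencies are needed.
3 frequencies suffice: T8=1, T12=2, T10=3, T7=1, T2=2, T11=3. Each listed conflict is separated.

3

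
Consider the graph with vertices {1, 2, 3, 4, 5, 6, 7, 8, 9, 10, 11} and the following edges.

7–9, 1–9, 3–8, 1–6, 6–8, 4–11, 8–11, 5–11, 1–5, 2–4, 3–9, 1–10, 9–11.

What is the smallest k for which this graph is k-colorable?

3

The cycle 6-1-5-11-8-6 has odd length 5, so it cannot be 2-colored; at least 3 colors are needed.
3 colors suffice: color red → {1, 2, 3, 7, 11}; color blue → {4, 5, 8, 9, 10}; color green → {6}. Each edge has distinct colors on its endpoints.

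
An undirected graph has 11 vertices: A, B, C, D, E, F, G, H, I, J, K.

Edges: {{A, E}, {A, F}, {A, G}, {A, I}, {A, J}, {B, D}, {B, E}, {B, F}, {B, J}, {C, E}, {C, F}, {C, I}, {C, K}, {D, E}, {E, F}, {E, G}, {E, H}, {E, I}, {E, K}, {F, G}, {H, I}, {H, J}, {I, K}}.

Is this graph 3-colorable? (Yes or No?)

C, E, I, K form a clique, so at least 4 colors are needed.
So 3 colors are not enough.

No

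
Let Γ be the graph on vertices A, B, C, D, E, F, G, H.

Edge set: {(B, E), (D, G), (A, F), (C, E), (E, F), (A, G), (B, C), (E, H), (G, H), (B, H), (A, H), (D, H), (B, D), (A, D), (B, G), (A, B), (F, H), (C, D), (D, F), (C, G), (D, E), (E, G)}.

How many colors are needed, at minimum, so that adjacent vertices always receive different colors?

5

A, B, D, G, H form a clique, so at least 5 colors are needed.
5 colors suffice: A=5, B=2, C=3, D=1, E=5, F=2, G=4, H=3. Each edge has distinct colors on its endpoints.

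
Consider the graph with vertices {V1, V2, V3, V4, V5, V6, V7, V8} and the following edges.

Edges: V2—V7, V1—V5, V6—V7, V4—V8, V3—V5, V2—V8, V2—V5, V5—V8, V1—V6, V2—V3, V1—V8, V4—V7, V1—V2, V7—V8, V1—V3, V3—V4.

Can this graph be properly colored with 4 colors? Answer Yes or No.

The chromatic number is 4. V1, V2, V3, V5 are pairwise adjacent (a clique of size 4), so at least 4 colors are needed.
4 colors suffice: color R → {V3, V6, V8}; color B → {V2, V4}; color G → {V1, V7}; color Y → {V5}.
That is already a proper 4-coloring.

Yes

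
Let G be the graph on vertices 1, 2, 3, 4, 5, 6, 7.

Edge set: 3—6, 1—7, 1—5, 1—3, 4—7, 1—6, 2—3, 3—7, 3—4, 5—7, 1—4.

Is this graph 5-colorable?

The chromatic number is 4. 1, 3, 4, 7 are mutually adjacent (a clique of size 4), so at least 4 colors are needed.
4 colors suffice: color a → {3, 5}; color b → {1, 2}; color c → {6, 7}; color d → {4}.
Since 5 ≥ 4, a proper 5-coloring certainly exists.

Yes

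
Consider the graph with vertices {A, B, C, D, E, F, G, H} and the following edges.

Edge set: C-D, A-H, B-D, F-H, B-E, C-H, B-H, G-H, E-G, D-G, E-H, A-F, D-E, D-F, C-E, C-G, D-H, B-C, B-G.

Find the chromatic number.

B, C, D, E, G, H are pairwise adjacent (a clique of size 6), so at least 6 colors are needed.
A valid assignment using 6 colors: A=2, B=6, C=4, D=2, E=3, F=3, G=5, H=1. No two adjacent vertices share a color.

6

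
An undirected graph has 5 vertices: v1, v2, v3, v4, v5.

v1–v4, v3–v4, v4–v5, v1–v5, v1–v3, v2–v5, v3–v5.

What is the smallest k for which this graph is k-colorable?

4

v1, v3, v4, v5 form a clique, so at least 4 colors are needed.
4 colors suffice: color 1 → {v5}; color 2 → {v1, v2}; color 3 → {v4}; color 4 → {v3}. Each edge has distinct colors on its endpoints.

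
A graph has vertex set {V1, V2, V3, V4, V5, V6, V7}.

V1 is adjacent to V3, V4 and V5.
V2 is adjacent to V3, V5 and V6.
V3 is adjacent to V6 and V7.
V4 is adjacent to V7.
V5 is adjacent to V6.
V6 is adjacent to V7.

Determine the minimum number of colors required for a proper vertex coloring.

V2, V3, V6 are mutually adjacent, so at least 3 colors are needed.
3 colors suffice: color 1 → {V3, V4, V5}; color 2 → {V1, V6}; color 3 → {V2, V7}. No two adjacent vertices share a color.

3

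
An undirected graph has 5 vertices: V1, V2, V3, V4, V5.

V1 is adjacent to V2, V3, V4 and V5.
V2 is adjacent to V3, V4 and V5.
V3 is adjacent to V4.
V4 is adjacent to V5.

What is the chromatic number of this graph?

4

V1, V2, V4, V5 form a clique, so at least 4 colors are needed.
4 colors suffice: color 1 → {V1}; color 2 → {V4}; color 3 → {V2}; color 4 → {V3, V5}. No two adjacent vertices share a color.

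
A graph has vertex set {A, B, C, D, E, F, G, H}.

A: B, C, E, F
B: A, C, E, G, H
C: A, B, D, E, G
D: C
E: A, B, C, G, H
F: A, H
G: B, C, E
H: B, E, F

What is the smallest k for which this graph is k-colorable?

B, C, E, G are pairwise adjacent (a clique of size 4), so at least 4 colors are needed.
4 colors suffice: color 1 → {B, D, F}; color 2 → {C, H}; color 3 → {E}; color 4 → {A, G}. No two adjacent vertices share a color.

4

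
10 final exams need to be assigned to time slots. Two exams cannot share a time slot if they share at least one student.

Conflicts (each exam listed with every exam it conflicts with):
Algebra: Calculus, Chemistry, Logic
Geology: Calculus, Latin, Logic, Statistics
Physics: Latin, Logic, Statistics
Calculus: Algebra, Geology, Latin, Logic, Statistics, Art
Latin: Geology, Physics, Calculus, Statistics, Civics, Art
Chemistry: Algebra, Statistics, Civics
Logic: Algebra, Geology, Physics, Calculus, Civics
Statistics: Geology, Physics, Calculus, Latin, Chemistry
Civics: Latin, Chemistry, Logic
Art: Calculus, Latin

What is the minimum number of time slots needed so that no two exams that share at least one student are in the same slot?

4

Geology, Calculus, Latin, Statistics pairwise conflict, so at least 4 time slots are needed.
4 time slots suffice: time slot 1 → {Physics, Calculus, Chemistry}; time slot 2 → {Latin, Logic}; time slot 3 → {Algebra, Statistics, Civics, Art}; time slot 4 → {Geology}. No two conflicting exams share a time slot.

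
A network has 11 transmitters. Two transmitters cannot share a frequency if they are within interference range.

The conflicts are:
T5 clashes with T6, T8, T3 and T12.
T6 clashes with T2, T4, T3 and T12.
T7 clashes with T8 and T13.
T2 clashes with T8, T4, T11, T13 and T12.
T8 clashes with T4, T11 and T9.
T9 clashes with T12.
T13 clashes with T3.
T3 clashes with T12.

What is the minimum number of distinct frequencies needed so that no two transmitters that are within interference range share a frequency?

T5, T6, T3, T12 are mutually in conflict, so at least 4 frequencies are needed.
4 frequencies suffice: frequency 1 → {T6, T8, T13}; frequency 2 → {T7, T2, T9, T3}; frequency 3 → {T4, T11, T12}; frequency 4 → {T5}. Each listed conflict is separated.

4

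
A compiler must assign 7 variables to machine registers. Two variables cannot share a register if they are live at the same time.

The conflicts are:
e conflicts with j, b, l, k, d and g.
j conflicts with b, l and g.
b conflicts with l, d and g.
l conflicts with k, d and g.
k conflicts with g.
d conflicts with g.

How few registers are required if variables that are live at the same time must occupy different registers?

5

e, j, b, l, g all conflict with each other, so at least 5 registers are needed.
5 registers suffice: register 1 → {g}; register 2 → {l}; register 3 → {e}; register 4 → {b, k}; register 5 → {j, d}. Every pair that conflicts lands in different registers.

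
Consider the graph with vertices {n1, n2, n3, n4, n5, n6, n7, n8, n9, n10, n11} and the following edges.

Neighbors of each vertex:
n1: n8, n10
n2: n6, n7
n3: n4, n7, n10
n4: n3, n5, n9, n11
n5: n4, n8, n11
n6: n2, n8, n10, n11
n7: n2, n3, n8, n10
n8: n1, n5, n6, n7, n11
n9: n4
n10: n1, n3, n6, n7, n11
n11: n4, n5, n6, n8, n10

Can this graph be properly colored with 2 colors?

No

n4, n5, n11 are pairwise adjacent, so at least 3 colors are needed.
So 2 colors are not enough.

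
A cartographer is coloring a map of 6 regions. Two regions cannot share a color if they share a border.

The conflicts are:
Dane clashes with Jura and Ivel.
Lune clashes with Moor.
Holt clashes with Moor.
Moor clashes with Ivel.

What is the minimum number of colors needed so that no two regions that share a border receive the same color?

2

Dane and Ivel conflict, so at least 2 colors are needed.
2 colors suffice: Dane=1, Jura=2, Lune=2, Holt=2, Moor=1, Ivel=2. No two conflicting regions share a color.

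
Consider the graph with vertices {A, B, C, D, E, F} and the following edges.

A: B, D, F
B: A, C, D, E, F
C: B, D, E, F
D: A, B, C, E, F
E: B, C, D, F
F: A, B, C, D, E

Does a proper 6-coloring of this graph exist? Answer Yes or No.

The chromatic number is 5. B, C, D, E, F are mutually adjacent (a clique of size 5), so at least 5 colors are needed.
One proper 5-coloring: A=4, B=3, C=4, D=1, E=5, F=2.
Since 6 ≥ 5, a proper 6-coloring certainly exists.

Yes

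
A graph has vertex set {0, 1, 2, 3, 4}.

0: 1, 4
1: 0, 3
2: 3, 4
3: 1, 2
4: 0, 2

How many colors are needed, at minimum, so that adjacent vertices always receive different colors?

3

The cycle 1-3-2-4-0-1 has odd length 5, so it cannot be 2-colored; at least 3 colors are needed.
3 colors suffice: color a → {1, 2}; color b → {3, 4}; color c → {0}. Every edge joins two different colors.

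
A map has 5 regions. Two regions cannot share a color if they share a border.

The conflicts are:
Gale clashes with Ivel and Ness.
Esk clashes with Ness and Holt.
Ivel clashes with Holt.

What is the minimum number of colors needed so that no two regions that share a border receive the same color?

The cycle Holt-Esk-Ness-Gale-Ivel-Holt has odd length 5, so it cannot be 2-colored; at least 3 colors are needed.
3 colors suffice: color 1 → {Ivel, Ness}; color 2 → {Gale, Esk}; color 3 → {Holt}. Each listed conflict is separated.

3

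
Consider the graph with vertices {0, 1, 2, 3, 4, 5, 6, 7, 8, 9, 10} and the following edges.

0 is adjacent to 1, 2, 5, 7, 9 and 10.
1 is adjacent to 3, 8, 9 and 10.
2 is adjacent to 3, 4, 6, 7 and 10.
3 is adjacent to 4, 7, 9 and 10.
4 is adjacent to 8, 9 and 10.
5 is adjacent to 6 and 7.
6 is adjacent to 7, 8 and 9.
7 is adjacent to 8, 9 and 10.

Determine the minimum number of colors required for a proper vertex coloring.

4

2, 3, 7, 10 are pairwise adjacent (a clique of size 4), so at least 4 colors are needed.
4 colors suffice: color a → {1, 4, 7}; color b → {2, 5, 8, 9}; color c → {0, 3, 6}; color d → {10}. Every edge joins two different colors.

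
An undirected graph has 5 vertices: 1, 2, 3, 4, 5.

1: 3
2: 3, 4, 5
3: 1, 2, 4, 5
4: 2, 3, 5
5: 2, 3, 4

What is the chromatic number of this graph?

2, 3, 4, 5 form a clique, so at least 4 colors are needed.
4 colors suffice: color a → {3}; color b → {1, 4}; color c → {5}; color d → {2}. Each edge has distinct colors on its endpoints.

4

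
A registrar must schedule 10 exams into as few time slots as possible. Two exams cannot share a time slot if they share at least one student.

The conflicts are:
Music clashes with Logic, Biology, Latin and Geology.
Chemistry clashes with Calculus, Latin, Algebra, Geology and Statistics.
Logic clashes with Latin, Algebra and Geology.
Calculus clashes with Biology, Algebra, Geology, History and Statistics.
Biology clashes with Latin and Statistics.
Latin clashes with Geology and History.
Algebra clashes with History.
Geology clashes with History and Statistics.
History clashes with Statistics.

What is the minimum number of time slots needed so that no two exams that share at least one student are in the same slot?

4

Chemistry, Calculus, Geology, Statistics all conflict with each other, so at least 4 time slots are needed.
4 time slots suffice: Music=4, Chemistry=4, Logic=3, Calculus=2, Biology=1, Latin=2, Algebra=1, Geology=1, History=4, Statistics=3. Each listed conflict is separated.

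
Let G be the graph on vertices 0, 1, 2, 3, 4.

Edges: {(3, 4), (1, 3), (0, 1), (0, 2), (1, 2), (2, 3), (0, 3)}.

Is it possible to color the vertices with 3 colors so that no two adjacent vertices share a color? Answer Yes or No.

No

0, 1, 2, 3 are pairwise adjacent (a clique of size 4), so at least 4 colors are needed.
So 3 colors are not enough.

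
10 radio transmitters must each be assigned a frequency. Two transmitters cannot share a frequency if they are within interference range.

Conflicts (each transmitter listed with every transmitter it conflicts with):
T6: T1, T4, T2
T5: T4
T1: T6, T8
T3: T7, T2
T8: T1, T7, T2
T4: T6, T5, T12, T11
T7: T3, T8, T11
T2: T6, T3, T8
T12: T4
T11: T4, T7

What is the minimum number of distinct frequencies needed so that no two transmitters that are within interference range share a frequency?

2

T3 and T7 conflict, so at least 2 frequencies are needed.
2 frequencies suffice: T6=2, T5=2, T1=1, T3=2, T8=2, T4=1, T7=1, T2=1, T12=2, T11=2. No two conflicting transmitters share a frequency.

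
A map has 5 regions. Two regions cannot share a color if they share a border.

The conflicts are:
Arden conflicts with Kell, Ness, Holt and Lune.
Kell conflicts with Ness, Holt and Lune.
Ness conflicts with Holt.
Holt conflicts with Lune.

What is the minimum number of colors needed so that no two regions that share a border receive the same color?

Arden, Kell, Holt, Lune are mutually in conflict, so at least 4 colors are needed.
4 colors suffice: color 1 → {Holt}; color 2 → {Kell}; color 3 → {Arden}; color 4 → {Ness, Lune}. Each listed conflict is separated.

4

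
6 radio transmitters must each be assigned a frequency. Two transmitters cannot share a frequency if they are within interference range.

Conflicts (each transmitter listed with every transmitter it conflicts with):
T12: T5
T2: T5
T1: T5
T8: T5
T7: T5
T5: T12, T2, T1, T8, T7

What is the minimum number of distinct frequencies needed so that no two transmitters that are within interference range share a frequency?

T2 and T5 conflict, so at least 2 frequencies are needed.
2 frequencies suffice: frequency 1 → {T5}; frequency 2 → {T12, T2, T1, T8, T7}. No two conflicting transmitters share a frequency.

2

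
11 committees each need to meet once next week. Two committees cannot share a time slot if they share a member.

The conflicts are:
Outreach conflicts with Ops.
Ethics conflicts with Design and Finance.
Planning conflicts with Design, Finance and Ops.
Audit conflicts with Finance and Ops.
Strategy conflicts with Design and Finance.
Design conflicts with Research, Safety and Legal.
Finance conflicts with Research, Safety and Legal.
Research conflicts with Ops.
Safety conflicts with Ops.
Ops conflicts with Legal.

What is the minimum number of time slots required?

Design and Legal conflict, so at least 2 time slots are needed.
2 time slots suffice: time slot 1 → {Design, Finance, Ops}; time slot 2 → {Outreach, Ethics, Planning, Audit, Strategy, Research, Safety, Legal}. No two conflicting committees share a time slot.

2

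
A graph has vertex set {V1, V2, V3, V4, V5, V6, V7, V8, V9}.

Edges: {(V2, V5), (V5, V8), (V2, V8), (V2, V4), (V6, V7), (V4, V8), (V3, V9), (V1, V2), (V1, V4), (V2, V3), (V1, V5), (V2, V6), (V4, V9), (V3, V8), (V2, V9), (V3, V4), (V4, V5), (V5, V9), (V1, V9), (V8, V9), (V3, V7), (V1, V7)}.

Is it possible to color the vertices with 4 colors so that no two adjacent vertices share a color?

V2, V3, V4, V8, V9 are pairwise adjacent (a clique of size 5), so at least 5 colors are needed.
So 4 colors are not enough.

No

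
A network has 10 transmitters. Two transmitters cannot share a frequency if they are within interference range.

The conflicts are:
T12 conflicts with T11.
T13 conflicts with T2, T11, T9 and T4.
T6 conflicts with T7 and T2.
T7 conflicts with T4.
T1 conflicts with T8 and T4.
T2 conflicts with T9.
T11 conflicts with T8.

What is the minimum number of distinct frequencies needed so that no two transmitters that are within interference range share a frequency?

T13, T2, T9 are mutually in conflict, so at least 3 frequencies are needed.
3 frequencies suffice: T12=1, T13=1, T6=3, T7=1, T1=3, T2=2, T11=2, T8=1, T9=3, T4=2. No two conflicting transmitters share a frequency.

3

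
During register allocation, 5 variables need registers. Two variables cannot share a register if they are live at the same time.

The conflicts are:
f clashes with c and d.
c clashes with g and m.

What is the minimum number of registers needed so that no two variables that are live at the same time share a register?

c and g conflict, so at least 2 registers are needed.
2 registers suffice: register 1 → {c, d}; register 2 → {f, g, m}. Every pair that conflicts lands in different registers.

2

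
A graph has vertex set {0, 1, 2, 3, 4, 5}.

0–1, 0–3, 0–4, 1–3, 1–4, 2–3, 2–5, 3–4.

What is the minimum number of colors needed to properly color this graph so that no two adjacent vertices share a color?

0, 1, 3, 4 are pairwise adjacent (a clique of size 4), so at least 4 colors are needed.
One proper 4-coloring: 0=c, 1=d, 2=b, 3=a, 4=b, 5=a. Every edge joins two different colors.

4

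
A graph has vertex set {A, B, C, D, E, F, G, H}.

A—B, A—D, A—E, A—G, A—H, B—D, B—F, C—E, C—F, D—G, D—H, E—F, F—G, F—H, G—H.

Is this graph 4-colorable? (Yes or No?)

The chromatic number is 4. A, D, G, H form a clique, so at least 4 colors are needed.
4 colors suffice: color 1 → {A, F}; color 2 → {B, E, G}; color 3 → {C, H}; color 4 → {D}.
That is already a proper 4-coloring.

Yes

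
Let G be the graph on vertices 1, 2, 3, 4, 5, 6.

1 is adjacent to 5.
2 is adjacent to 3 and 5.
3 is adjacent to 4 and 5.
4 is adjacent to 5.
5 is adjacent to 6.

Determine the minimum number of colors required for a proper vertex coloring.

3

2, 3, 5 are mutually adjacent, so at least 3 colors are needed.
3 colors suffice: color a → {5}; color b → {1, 3, 6}; color c → {2, 4}. No two adjacent vertices share a color.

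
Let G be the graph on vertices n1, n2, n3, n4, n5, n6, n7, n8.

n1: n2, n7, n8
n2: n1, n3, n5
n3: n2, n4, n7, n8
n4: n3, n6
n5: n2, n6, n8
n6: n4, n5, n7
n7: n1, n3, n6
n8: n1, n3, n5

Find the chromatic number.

The cycle n8-n3-n4-n6-n5-n8 has odd length 5, so it cannot be 2-colored; at least 3 colors are needed.
3 colors suffice: color 1 → {n1, n3, n5}; color 2 → {n2, n4, n7, n8}; color 3 → {n6}. Each edge has distinct colors on its endpoints.

3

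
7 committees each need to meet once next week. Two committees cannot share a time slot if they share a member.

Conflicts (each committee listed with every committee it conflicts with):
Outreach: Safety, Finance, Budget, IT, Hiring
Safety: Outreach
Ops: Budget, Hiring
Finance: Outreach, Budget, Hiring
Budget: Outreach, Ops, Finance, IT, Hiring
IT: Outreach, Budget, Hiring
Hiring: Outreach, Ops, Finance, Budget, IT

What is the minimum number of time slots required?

Outreach, Budget, IT, Hiring all conflict with each other, so at least 4 time slots are needed.
4 time slots suffice: time slot 1 → {Outreach, Ops}; time slot 2 → {Safety, Budget}; time slot 3 → {Hiring}; time slot 4 → {Finance, IT}. Every pair that conflicts lands in different time slots.

4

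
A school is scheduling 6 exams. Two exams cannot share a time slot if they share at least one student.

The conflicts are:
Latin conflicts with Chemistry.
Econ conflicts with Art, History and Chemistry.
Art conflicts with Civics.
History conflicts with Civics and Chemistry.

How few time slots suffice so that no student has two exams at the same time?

Econ, History, Chemistry pairwise conflict, so at least 3 time slots are needed.
3 time slots suffice: Latin=1, Econ=1, Art=2, History=3, Civics=1, Chemistry=2. Every pair that conflicts lands in different time slots.

3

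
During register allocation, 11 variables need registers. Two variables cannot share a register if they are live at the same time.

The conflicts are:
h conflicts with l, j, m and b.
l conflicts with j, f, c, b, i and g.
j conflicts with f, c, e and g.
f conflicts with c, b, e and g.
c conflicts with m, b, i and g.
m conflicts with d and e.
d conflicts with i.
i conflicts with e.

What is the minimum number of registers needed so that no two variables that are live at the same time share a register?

l, j, f, c, g pairwise conflict, so at least 5 registers are needed.
Using 5 registers: h=1, l=2, j=3, f=4, c=1, m=2, b=3, d=1, i=3, e=1, g=5. Every pair that conflicts lands in different registers.

5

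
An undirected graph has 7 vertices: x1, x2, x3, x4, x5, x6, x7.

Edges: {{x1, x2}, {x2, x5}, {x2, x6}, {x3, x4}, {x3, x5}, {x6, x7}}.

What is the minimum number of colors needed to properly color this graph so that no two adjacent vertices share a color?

2

x2 and x5 are adjacent, so at least 2 colors are needed.
2 colors suffice: color red → {x2, x3, x7}; color blue → {x1, x4, x5, x6}. No two adjacent vertices share a color.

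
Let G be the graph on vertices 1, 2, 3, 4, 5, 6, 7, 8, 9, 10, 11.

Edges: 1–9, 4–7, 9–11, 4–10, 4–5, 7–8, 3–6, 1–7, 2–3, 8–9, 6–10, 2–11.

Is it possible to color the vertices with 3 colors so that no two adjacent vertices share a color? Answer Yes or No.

The chromatic number is 3. The cycle 9-8-7-4-10-6-3-2-11-9 has odd length 9, so it cannot be 2-colored; at least 3 colors are needed.
3 colors suffice: color a → {3, 5, 7, 9, 10}; color b → {1, 4, 6, 8, 11}; color c → {2}.
That is already a proper 3-coloring.

Yes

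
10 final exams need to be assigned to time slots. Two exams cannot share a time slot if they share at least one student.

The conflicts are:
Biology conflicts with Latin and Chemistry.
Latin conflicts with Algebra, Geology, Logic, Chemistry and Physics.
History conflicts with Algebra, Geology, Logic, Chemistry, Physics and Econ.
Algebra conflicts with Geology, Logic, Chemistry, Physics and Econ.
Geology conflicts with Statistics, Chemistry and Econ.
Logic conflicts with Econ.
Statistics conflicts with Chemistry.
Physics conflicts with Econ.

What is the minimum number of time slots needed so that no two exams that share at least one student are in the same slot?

Latin, Algebra, Geology, Chemistry pairwise conflict, so at least 4 time slots are needed.
A valid assignment using 4 time slots: Biology=1, Latin=4, History=4, Algebra=1, Geology=3, Logic=3, Statistics=1, Chemistry=2, Physics=3, Econ=2. Each listed conflict is separated.

4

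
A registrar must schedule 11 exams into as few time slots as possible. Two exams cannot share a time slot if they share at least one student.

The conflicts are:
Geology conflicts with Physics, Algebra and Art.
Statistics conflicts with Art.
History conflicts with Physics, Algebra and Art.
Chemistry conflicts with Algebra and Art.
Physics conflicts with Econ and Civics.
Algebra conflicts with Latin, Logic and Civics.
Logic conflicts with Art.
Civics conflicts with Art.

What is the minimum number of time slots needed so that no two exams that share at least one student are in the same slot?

2

Algebra and Logic conflict, so at least 2 time slots are needed.
2 time slots suffice: Geology=2, Statistics=2, History=2, Chemistry=2, Physics=1, Algebra=1, Latin=2, Econ=2, Logic=2, Civics=2, Art=1. Each listed conflict is separated.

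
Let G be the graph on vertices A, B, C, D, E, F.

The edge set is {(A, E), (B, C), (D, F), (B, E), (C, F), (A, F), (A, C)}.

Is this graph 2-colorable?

A, C, F are mutually adjacent, so at least 3 colors are needed.
So 2 colors are not enough.

No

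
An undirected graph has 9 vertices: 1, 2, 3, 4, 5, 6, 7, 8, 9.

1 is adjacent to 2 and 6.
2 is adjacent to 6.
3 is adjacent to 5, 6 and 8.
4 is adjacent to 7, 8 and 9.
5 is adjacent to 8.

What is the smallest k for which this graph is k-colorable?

3

3, 5, 8 are pairwise adjacent, so at least 3 colors are needed.
3 colors suffice: 1=a, 2=c, 3=a, 4=a, 5=c, 6=b, 7=b, 8=b, 9=b. No two adjacent vertices share a color.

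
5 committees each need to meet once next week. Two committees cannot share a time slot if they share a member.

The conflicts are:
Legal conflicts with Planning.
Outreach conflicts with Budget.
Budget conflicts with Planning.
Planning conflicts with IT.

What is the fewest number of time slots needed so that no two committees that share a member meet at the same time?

2

Planning and IT conflict, so at least 2 time slots are needed.
A valid assignment using 2 time slots: Legal=2, Outreach=1, Budget=2, Planning=1, IT=2. Each listed conflict is separated.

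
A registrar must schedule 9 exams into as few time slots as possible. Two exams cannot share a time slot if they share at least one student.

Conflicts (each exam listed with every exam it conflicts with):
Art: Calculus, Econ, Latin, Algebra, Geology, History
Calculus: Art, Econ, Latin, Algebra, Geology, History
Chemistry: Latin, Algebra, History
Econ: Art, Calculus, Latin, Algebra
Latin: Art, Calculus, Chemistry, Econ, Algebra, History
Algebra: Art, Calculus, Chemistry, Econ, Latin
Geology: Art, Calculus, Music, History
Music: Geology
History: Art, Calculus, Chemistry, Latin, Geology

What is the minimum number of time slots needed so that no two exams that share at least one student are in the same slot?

5

Art, Calculus, Econ, Latin, Algebra all conflict with each other, so at least 5 time slots are needed.
5 time slots suffice: time slot 1 → {Calculus, Chemistry, Music}; time slot 2 → {Latin, Geology}; time slot 3 → {Art}; time slot 4 → {Algebra, History}; time slot 5 → {Econ}. Every pair that conflicts lands in different time slots.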